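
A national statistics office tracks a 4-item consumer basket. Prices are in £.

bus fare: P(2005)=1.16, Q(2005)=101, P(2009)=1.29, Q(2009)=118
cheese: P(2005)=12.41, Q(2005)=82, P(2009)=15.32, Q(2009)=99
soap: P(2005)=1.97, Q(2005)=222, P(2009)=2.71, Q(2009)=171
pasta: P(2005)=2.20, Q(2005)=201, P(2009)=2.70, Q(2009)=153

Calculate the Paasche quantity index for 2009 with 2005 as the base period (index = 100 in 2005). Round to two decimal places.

100.58

Paasche quantity index uses current-period prices as weights.
ΣP(2009)·Q(2009) = 1.29×118 + 15.32×99 + 2.71×171 + 2.70×153 = 152.22 + 1516.68 + 463.41 + 413.1 = 2545.41
ΣP(2009)·Q(2005) = 1.29×101 + 15.32×82 + 2.71×222 + 2.70×201 = 130.29 + 1256.24 + 601.62 + 542.7 = 2530.85
Index = 2545.41 / 2530.85 × 100 = 100.5753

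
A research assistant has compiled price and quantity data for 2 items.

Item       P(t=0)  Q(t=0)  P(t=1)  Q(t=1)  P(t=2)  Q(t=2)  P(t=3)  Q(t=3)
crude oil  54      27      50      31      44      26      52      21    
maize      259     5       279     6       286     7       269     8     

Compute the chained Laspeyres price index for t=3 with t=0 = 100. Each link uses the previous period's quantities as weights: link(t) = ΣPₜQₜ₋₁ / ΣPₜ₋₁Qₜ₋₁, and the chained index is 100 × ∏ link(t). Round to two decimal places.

97.95

Link t=0→t=1:
ΣP(t=1)Q(t=0) = 50×27 + 279×5 = 1350 + 1395 = 2745
ΣP(t=0)Q(t=0) = 54×27 + 259×5 = 1458 + 1295 = 2753
link = 2745/2753 = 0.997094
Link t=1→t=2:
ΣP(t=2)Q(t=1) = 44×31 + 286×6 = 1364 + 1716 = 3080
ΣP(t=1)Q(t=1) = 50×31 + 279×6 = 1550 + 1674 = 3224
link = 3080/3224 = 0.955335
Link t=2→t=3:
ΣP(t=3)Q(t=2) = 52×26 + 269×7 = 1352 + 1883 = 3235
ΣP(t=2)Q(t=2) = 44×26 + 286×7 = 1144 + 2002 = 3146
link = 3235/3146 = 1.028290
Chained index = 100 × 0.997094 × 0.955335 × 1.028290 = 97.9507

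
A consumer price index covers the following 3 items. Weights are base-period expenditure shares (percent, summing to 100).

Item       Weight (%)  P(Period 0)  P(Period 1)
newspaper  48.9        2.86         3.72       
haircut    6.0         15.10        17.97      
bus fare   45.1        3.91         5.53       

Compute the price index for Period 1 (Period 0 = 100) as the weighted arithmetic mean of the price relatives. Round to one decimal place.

134.5

newspaper: 48.9 × (3.72/2.86) = 48.9 × 1.300699 = 63.6042
haircut: 6.0 × (17.97/15.10) = 6.0 × 1.190066 = 7.1404
bus fare: 45.1 × (5.53/3.91) = 45.1 × 1.414322 = 63.7859
Index = Σ wᵢ·(p₁ᵢ/p₀ᵢ) = 63.6042 + 7.1404 + 63.7859 = 134.5305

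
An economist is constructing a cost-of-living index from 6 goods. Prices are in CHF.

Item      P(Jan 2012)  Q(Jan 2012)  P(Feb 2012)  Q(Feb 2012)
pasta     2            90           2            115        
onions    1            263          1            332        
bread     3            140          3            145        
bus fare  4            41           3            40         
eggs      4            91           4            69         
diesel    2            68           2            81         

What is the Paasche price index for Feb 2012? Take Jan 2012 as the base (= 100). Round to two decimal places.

97.49

Paasche price index uses current-period quantities as weights.
ΣP(Feb 2012)·Q(Feb 2012) = 2×115 + 1×332 + 3×145 + 3×40 + 4×69 + 2×81 = 230 + 332 + 435 + 120 + 276 + 162 = 1555
ΣP(Jan 2012)·Q(Feb 2012) = 2×115 + 1×332 + 3×145 + 4×40 + 4×69 + 2×81 = 230 + 332 + 435 + 160 + 276 + 162 = 1595
Index = 1555 / 1595 × 100 = 97.4922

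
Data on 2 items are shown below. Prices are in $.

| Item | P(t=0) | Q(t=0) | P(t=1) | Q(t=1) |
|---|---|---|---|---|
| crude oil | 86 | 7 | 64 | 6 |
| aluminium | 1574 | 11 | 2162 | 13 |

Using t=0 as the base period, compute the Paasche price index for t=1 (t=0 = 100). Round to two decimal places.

Paasche price index uses current-period quantities as weights.
ΣP(t=1)·Q(t=1) = 64×6 + 2162×13 = 384 + 28106 = 28490
ΣP(t=0)·Q(t=1) = 86×6 + 1574×13 = 516 + 20462 = 20978
Index = 28490 / 20978 × 100 = 135.8089

135.81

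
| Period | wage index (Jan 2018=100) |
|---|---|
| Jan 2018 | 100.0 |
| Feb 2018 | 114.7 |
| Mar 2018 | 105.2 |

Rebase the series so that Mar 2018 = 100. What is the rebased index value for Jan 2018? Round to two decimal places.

Rebased(Jan 2018) = 100.0 / 105.2 × 100 = 95.0570

95.06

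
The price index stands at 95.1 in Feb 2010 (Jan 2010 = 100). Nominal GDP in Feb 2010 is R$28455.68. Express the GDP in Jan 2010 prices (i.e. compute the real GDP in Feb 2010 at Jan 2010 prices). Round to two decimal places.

Real = Nominal ÷ (Index/100) = 28455.68 ÷ (95.1/100)
     = 28455.68 ÷ 0.951 = 29921.8507

29921.85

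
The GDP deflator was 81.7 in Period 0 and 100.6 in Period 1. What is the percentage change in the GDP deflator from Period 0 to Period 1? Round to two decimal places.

23.13%

Change = (100.6 − 81.7) / 81.7 × 100
       = 18.9 / 81.7 × 100 = 23.1334%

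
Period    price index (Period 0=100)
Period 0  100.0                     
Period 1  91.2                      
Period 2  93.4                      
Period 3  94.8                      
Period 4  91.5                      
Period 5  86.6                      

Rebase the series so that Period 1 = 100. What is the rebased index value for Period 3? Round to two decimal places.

Rebased(Period 3) = 94.8 / 91.2 × 100 = 103.9474

103.95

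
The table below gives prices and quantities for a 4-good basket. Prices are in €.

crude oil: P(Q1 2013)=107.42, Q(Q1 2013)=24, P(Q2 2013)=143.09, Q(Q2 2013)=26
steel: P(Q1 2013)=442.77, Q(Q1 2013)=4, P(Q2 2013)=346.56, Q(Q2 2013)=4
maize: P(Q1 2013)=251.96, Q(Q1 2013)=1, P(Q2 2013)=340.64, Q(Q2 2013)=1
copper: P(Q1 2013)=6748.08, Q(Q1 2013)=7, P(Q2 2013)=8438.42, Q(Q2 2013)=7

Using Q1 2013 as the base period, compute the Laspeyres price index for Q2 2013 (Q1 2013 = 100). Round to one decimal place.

Laspeyres price index uses base-period quantities as weights.
ΣP(Q2 2013)·Q(Q1 2013) = 143.09×24 + 346.56×4 + 340.64×1 + 8438.42×7 = 3434.16 + 1386.24 + 340.64 + 59068.94 = 64229.98
ΣP(Q1 2013)·Q(Q1 2013) = 107.42×24 + 442.77×4 + 251.96×1 + 6748.08×7 = 2578.08 + 1771.08 + 251.96 + 47236.56 = 51837.68
Index = 64229.98 / 51837.68 × 100 = 123.9060

123.9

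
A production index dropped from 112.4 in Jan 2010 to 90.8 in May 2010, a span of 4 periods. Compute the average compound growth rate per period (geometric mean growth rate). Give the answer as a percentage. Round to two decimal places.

-5.20%

Growth factor = (90.8/112.4)^(1/4) = (0.807829)^(1/4) = 0.948047
Growth rate = 0.948047 − 1 = -0.051953 = -5.1953%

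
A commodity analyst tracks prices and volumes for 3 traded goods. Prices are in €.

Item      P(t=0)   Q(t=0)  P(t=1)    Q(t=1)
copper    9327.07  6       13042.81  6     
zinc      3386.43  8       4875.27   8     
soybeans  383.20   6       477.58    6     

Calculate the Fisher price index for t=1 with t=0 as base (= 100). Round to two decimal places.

Laspeyres component (base-period weights):
ΣP(t=1)Q(t=0) = 13042.81×6 + 4875.27×8 + 477.58×6 = 78256.86 + 39002.16 + 2865.48 = 120124.5
ΣP(t=0)Q(t=0) = 9327.07×6 + 3386.43×8 + 383.20×6 = 55962.42 + 27091.44 + 2299.2 = 85353.06
L = 120124.5 / 85353.06 × 100 = 140.7384
Paasche component (current-period weights):
ΣP(t=1)Q(t=1) = 13042.81×6 + 4875.27×8 + 477.58×6 = 78256.86 + 39002.16 + 2865.48 = 120124.5
ΣP(t=0)Q(t=1) = 9327.07×6 + 3386.43×8 + 383.20×6 = 55962.42 + 27091.44 + 2299.2 = 85353.06
P = 120124.5 / 85353.06 × 100 = 140.7384
Fisher = √(L × P) = √(140.7384 × 140.7384) = 140.7384

140.74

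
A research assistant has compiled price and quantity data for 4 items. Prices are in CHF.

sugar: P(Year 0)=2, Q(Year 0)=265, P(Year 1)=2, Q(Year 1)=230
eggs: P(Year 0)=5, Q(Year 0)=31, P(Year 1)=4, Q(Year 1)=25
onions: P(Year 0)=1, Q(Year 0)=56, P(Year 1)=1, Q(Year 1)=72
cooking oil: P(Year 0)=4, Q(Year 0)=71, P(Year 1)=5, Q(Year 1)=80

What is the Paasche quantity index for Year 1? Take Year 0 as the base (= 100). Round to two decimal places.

Paasche quantity index uses current-period prices as weights.
ΣP(Year 1)·Q(Year 1) = 2×230 + 4×25 + 1×72 + 5×80 = 460 + 100 + 72 + 400 = 1032
ΣP(Year 1)·Q(Year 0) = 2×265 + 4×31 + 1×56 + 5×71 = 530 + 124 + 56 + 355 = 1065
Index = 1032 / 1065 × 100 = 96.9014

96.90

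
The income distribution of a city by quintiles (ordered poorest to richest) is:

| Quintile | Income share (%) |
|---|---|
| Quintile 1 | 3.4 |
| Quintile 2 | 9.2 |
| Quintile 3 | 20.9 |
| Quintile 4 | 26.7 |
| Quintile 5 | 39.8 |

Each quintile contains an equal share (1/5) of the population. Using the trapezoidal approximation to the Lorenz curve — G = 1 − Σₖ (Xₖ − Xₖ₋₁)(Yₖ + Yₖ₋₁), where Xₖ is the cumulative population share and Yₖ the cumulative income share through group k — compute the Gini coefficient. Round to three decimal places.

0.361

Cumulative income shares Yₖ: 0.0340, 0.1260, 0.3350, 0.6020, 1.0000
Σ (Xₖ−Xₖ₋₁)(Yₖ+Yₖ₋₁) = (1/5)(0.0340+0.0000) + (1/5)(0.1260+0.0340) + (1/5)(0.3350+0.1260) + (1/5)(0.6020+0.3350) + (1/5)(1.0000+0.6020)
  = 0.0068 + 0.0320 + 0.0922 + 0.1874 + 0.3204 = 0.6388
G = 1 − 0.6388 = 0.3612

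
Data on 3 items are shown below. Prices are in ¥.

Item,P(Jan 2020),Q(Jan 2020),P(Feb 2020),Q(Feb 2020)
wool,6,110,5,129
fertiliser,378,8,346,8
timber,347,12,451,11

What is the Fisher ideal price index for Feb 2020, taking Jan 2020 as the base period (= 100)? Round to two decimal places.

110.60

Laspeyres component (base-period weights):
ΣP(Feb 2020)Q(Jan 2020) = 5×110 + 346×8 + 451×12 = 550 + 2768 + 5412 = 8730
ΣP(Jan 2020)Q(Jan 2020) = 6×110 + 378×8 + 347×12 = 660 + 3024 + 4164 = 7848
L = 8730 / 7848 × 100 = 111.2385
Paasche component (current-period weights):
ΣP(Feb 2020)Q(Feb 2020) = 5×129 + 346×8 + 451×11 = 645 + 2768 + 4961 = 8374
ΣP(Jan 2020)Q(Feb 2020) = 6×129 + 378×8 + 347×11 = 774 + 3024 + 3817 = 7615
P = 8374 / 7615 × 100 = 109.9672
Fisher = √(L × P) = √(111.2385 × 109.9672) = 110.6010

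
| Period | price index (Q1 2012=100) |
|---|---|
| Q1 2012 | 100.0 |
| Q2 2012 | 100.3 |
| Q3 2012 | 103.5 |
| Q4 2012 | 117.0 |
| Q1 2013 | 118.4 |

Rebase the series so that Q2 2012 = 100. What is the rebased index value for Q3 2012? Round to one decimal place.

103.2

Rebased(Q3 2012) = 103.5 / 100.3 × 100 = 103.1904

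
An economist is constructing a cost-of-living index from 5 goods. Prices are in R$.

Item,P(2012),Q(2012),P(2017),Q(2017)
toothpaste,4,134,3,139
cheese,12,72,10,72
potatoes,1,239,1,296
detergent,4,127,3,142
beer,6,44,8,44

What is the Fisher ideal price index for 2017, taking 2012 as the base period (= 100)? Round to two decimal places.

86.81

Laspeyres component (base-period weights):
ΣP(2017)Q(2012) = 3×134 + 10×72 + 1×239 + 3×127 + 8×44 = 402 + 720 + 239 + 381 + 352 = 2094
ΣP(2012)Q(2012) = 4×134 + 12×72 + 1×239 + 4×127 + 6×44 = 536 + 864 + 239 + 508 + 264 = 2411
L = 2094 / 2411 × 100 = 86.8519
Paasche component (current-period weights):
ΣP(2017)Q(2017) = 3×139 + 10×72 + 1×296 + 3×142 + 8×44 = 417 + 720 + 296 + 426 + 352 = 2211
ΣP(2012)Q(2017) = 4×139 + 12×72 + 1×296 + 4×142 + 6×44 = 556 + 864 + 296 + 568 + 264 = 2548
P = 2211 / 2548 × 100 = 86.7739
Fisher = √(L × P) = √(86.8519 × 86.7739) = 86.8129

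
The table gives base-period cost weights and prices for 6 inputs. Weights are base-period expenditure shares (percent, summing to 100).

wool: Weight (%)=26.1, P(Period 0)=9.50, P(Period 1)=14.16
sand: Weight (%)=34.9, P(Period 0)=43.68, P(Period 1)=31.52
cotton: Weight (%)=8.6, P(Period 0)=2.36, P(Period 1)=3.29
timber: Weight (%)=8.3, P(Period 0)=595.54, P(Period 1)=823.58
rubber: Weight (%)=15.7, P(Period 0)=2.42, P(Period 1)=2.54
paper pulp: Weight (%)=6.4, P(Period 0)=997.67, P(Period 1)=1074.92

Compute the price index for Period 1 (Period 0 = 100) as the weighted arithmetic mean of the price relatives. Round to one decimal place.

110.9

wool: 26.1 × (14.16/9.50) = 26.1 × 1.490526 = 38.9027
sand: 34.9 × (31.52/43.68) = 34.9 × 0.721612 = 25.1842
cotton: 8.6 × (3.29/2.36) = 8.6 × 1.394068 = 11.9890
timber: 8.3 × (823.58/595.54) = 8.3 × 1.382913 = 11.4782
rubber: 15.7 × (2.54/2.42) = 15.7 × 1.049587 = 16.4785
paper pulp: 6.4 × (1074.92/997.67) = 6.4 × 1.077430 = 6.8956
Index = Σ wᵢ·(p₁ᵢ/p₀ᵢ) = 38.9027 + 25.1842 + 11.9890 + 11.4782 + 16.4785 + 6.8956 = 110.9282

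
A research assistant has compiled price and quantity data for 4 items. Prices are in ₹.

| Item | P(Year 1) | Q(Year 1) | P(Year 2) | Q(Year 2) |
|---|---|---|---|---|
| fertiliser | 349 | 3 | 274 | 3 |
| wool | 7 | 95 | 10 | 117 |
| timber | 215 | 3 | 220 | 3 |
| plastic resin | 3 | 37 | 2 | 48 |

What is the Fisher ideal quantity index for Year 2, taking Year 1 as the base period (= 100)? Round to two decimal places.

108.61

Laspeyres component (base-period weights):
ΣP(Year 1)Q(Year 2) = 349×3 + 7×117 + 215×3 + 3×48 = 1047 + 819 + 645 + 144 = 2655
ΣP(Year 1)Q(Year 1) = 349×3 + 7×95 + 215×3 + 3×37 = 1047 + 665 + 645 + 111 = 2468
L = 2655 / 2468 × 100 = 107.5770
Paasche component (current-period weights):
ΣP(Year 2)Q(Year 2) = 274×3 + 10×117 + 220×3 + 2×48 = 822 + 1170 + 660 + 96 = 2748
ΣP(Year 2)Q(Year 1) = 274×3 + 10×95 + 220×3 + 2×37 = 822 + 950 + 660 + 74 = 2506
P = 2748 / 2506 × 100 = 109.6568
Fisher = √(L × P) = √(107.5770 × 109.6568) = 108.6119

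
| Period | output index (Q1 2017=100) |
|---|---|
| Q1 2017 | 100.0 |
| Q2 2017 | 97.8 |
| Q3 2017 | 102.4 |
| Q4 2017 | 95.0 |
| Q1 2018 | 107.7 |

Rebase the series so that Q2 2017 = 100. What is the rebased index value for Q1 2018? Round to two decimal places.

110.12

Rebased(Q1 2018) = 107.7 / 97.8 × 100 = 110.1227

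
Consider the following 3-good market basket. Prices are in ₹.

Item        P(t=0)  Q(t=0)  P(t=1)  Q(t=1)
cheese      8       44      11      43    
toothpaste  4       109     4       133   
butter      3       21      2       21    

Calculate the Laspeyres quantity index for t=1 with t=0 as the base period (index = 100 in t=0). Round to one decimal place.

Laspeyres quantity index uses base-period prices as weights.
ΣP(t=0)·Q(t=1) = 8×43 + 4×133 + 3×21 = 344 + 532 + 63 = 939
ΣP(t=0)·Q(t=0) = 8×44 + 4×109 + 3×21 = 352 + 436 + 63 = 851
Index = 939 / 851 × 100 = 110.3408

110.3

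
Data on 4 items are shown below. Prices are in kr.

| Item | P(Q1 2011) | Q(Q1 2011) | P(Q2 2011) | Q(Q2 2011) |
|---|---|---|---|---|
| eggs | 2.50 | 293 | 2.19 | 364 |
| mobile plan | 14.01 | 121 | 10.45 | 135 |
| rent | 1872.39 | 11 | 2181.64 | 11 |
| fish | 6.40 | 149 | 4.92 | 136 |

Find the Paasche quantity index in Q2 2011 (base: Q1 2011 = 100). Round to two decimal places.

100.89

Paasche quantity index uses current-period prices as weights.
ΣP(Q2 2011)·Q(Q2 2011) = 2.19×364 + 10.45×135 + 2181.64×11 + 4.92×136 = 797.16 + 1410.75 + 23998.04 + 669.12 = 26875.07
ΣP(Q2 2011)·Q(Q1 2011) = 2.19×293 + 10.45×121 + 2181.64×11 + 4.92×149 = 641.67 + 1264.45 + 23998.04 + 733.08 = 26637.24
Index = 26875.07 / 26637.24 × 100 = 100.8928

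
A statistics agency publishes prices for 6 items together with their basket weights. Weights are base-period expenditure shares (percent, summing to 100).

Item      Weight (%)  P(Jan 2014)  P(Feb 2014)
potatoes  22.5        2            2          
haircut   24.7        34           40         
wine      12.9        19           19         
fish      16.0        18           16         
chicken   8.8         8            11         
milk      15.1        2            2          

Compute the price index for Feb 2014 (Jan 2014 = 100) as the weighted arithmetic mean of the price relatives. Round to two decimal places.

potatoes: 22.5 × (2/2) = 22.5 × 1.000000 = 22.5000
haircut: 24.7 × (40/34) = 24.7 × 1.176471 = 29.0588
wine: 12.9 × (19/19) = 12.9 × 1.000000 = 12.9000
fish: 16.0 × (16/18) = 16.0 × 0.888889 = 14.2222
chicken: 8.8 × (11/8) = 8.8 × 1.375000 = 12.1000
milk: 15.1 × (2/2) = 15.1 × 1.000000 = 15.1000
Index = Σ wᵢ·(p₁ᵢ/p₀ᵢ) = 22.5000 + 29.0588 + 12.9000 + 14.2222 + 12.1000 + 15.1000 = 105.8810

105.88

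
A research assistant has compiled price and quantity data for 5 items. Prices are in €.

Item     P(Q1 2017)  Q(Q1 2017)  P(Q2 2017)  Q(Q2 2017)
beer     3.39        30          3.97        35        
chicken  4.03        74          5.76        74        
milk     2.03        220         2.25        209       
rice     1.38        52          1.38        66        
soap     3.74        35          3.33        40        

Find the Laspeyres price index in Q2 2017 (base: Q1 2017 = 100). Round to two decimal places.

Laspeyres price index uses base-period quantities as weights.
ΣP(Q2 2017)·Q(Q1 2017) = 3.97×30 + 5.76×74 + 2.25×220 + 1.38×52 + 3.33×35 = 119.1 + 426.24 + 495 + 71.76 + 116.55 = 1228.65
ΣP(Q1 2017)·Q(Q1 2017) = 3.39×30 + 4.03×74 + 2.03×220 + 1.38×52 + 3.74×35 = 101.7 + 298.22 + 446.6 + 71.76 + 130.9 = 1049.18
Index = 1228.65 / 1049.18 × 100 = 117.1057

117.11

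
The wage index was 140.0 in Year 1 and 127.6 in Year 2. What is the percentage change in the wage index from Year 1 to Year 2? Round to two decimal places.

-8.86%

Change = (127.6 − 140.0) / 140.0 × 100
       = -12.4 / 140.0 × 100 = -8.8571%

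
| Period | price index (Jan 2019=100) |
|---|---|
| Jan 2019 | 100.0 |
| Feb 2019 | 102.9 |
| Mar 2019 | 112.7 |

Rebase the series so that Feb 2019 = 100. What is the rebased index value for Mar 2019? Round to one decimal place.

Rebased(Mar 2019) = 112.7 / 102.9 × 100 = 109.5238

109.5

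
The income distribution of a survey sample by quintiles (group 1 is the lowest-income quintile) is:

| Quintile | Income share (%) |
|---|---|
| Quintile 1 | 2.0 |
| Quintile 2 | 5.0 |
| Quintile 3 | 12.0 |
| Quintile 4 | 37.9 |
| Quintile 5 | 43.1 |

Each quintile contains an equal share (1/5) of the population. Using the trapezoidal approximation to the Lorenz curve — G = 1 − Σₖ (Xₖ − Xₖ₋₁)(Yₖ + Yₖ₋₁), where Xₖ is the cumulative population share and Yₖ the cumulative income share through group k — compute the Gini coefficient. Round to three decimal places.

Cumulative income shares Yₖ: 0.0200, 0.0700, 0.1900, 0.5690, 1.0000
Σ (Xₖ−Xₖ₋₁)(Yₖ+Yₖ₋₁) = (1/5)(0.0200+0.0000) + (1/5)(0.0700+0.0200) + (1/5)(0.1900+0.0700) + (1/5)(0.5690+0.1900) + (1/5)(1.0000+0.5690)
  = 0.0040 + 0.0180 + 0.0520 + 0.1518 + 0.3138 = 0.5396
G = 1 − 0.5396 = 0.4604

0.460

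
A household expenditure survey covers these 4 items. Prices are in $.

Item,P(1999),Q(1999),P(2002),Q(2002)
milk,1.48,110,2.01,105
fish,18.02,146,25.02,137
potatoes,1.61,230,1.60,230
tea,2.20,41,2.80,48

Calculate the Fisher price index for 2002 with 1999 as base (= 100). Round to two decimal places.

133.73

Laspeyres component (base-period weights):
ΣP(2002)Q(1999) = 2.01×110 + 25.02×146 + 1.60×230 + 2.80×41 = 221.1 + 3652.92 + 368 + 114.8 = 4356.82
ΣP(1999)Q(1999) = 1.48×110 + 18.02×146 + 1.61×230 + 2.20×41 = 162.8 + 2630.92 + 370.3 + 90.2 = 3254.22
L = 4356.82 / 3254.22 × 100 = 133.8822
Paasche component (current-period weights):
ΣP(2002)Q(2002) = 2.01×105 + 25.02×137 + 1.60×230 + 2.80×48 = 211.05 + 3427.74 + 368 + 134.4 = 4141.19
ΣP(1999)Q(2002) = 1.48×105 + 18.02×137 + 1.61×230 + 2.20×48 = 155.4 + 2468.74 + 370.3 + 105.6 = 3100.04
P = 4141.19 / 3100.04 × 100 = 133.5851
Fisher = √(L × P) = √(133.8822 × 133.5851) = 133.7335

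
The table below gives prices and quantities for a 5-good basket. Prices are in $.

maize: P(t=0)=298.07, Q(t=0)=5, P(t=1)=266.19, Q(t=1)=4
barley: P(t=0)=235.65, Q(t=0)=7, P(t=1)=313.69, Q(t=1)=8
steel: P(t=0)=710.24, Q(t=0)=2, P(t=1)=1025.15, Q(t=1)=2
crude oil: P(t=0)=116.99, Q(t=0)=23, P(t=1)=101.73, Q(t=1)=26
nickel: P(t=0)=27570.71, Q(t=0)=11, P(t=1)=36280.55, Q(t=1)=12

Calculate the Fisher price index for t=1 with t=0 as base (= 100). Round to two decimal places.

Laspeyres component (base-period weights):
ΣP(t=1)Q(t=0) = 266.19×5 + 313.69×7 + 1025.15×2 + 101.73×23 + 36280.55×11 = 1330.95 + 2195.83 + 2050.3 + 2339.79 + 399086.05 = 407002.92
ΣP(t=0)Q(t=0) = 298.07×5 + 235.65×7 + 710.24×2 + 116.99×23 + 27570.71×11 = 1490.35 + 1649.55 + 1420.48 + 2690.77 + 303277.81 = 310528.96
L = 407002.92 / 310528.96 × 100 = 131.0676
Paasche component (current-period weights):
ΣP(t=1)Q(t=1) = 266.19×4 + 313.69×8 + 1025.15×2 + 101.73×26 + 36280.55×12 = 1064.76 + 2509.52 + 2050.3 + 2644.98 + 435366.6 = 443636.16
ΣP(t=0)Q(t=1) = 298.07×4 + 235.65×8 + 710.24×2 + 116.99×26 + 27570.71×12 = 1192.28 + 1885.2 + 1420.48 + 3041.74 + 330848.52 = 338388.22
P = 443636.16 / 338388.22 × 100 = 131.1027
Fisher = √(L × P) = √(131.0676 × 131.1027) = 131.0852

131.09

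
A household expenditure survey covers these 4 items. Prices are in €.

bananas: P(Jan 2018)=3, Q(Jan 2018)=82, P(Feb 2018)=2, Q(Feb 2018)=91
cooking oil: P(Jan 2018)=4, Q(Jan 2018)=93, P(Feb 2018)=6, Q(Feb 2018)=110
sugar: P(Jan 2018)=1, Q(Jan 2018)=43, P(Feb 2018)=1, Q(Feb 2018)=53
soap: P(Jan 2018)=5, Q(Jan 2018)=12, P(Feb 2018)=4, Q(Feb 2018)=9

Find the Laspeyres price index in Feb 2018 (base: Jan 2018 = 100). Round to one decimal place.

112.8

Laspeyres price index uses base-period quantities as weights.
ΣP(Feb 2018)·Q(Jan 2018) = 2×82 + 6×93 + 1×43 + 4×12 = 164 + 558 + 43 + 48 = 813
ΣP(Jan 2018)·Q(Jan 2018) = 3×82 + 4×93 + 1×43 + 5×12 = 246 + 372 + 43 + 60 = 721
Index = 813 / 721 × 100 = 112.7601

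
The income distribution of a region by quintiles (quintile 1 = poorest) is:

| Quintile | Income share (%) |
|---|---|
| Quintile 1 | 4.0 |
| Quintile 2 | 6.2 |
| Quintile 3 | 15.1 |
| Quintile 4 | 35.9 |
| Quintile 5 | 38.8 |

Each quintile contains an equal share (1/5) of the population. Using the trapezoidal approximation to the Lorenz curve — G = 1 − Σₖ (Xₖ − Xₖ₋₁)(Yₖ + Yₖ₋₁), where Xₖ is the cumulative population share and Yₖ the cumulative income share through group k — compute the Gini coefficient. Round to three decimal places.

0.397

Cumulative income shares Yₖ: 0.0400, 0.1020, 0.2530, 0.6120, 1.0000
Σ (Xₖ−Xₖ₋₁)(Yₖ+Yₖ₋₁) = (1/5)(0.0400+0.0000) + (1/5)(0.1020+0.0400) + (1/5)(0.2530+0.1020) + (1/5)(0.6120+0.2530) + (1/5)(1.0000+0.6120)
  = 0.0080 + 0.0284 + 0.0710 + 0.1730 + 0.3224 = 0.6028
G = 1 − 0.6028 = 0.3972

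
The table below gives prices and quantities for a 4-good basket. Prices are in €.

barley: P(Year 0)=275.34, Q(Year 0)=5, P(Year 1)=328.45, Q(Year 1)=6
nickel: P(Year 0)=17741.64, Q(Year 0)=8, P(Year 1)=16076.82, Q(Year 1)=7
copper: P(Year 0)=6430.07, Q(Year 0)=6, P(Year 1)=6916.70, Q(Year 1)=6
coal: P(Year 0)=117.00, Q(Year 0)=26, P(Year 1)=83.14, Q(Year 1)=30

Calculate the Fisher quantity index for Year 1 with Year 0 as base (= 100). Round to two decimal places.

90.97

Laspeyres component (base-period weights):
ΣP(Year 0)Q(Year 1) = 275.34×6 + 17741.64×7 + 6430.07×6 + 117.00×30 = 1652.04 + 124191.48 + 38580.42 + 3510 = 167933.94
ΣP(Year 0)Q(Year 0) = 275.34×5 + 17741.64×8 + 6430.07×6 + 117.00×26 = 1376.7 + 141933.12 + 38580.42 + 3042 = 184932.24
L = 167933.94 / 184932.24 × 100 = 90.8084
Paasche component (current-period weights):
ΣP(Year 1)Q(Year 1) = 328.45×6 + 16076.82×7 + 6916.70×6 + 83.14×30 = 1970.7 + 112537.74 + 41500.2 + 2494.2 = 158502.84
ΣP(Year 1)Q(Year 0) = 328.45×5 + 16076.82×8 + 6916.70×6 + 83.14×26 = 1642.25 + 128614.56 + 41500.2 + 2161.64 = 173918.65
P = 158502.84 / 173918.65 × 100 = 91.1362
Fisher = √(L × P) = √(90.8084 × 91.1362) = 90.9721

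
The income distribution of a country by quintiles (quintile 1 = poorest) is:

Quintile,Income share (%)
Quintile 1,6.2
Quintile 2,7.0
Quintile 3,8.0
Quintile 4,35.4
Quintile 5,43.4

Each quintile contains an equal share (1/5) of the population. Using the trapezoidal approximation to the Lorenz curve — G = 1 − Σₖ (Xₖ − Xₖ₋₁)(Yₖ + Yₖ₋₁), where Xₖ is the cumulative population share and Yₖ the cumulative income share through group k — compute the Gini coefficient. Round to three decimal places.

0.411

Cumulative income shares Yₖ: 0.0620, 0.1320, 0.2120, 0.5660, 1.0000
Σ (Xₖ−Xₖ₋₁)(Yₖ+Yₖ₋₁) = (1/5)(0.0620+0.0000) + (1/5)(0.1320+0.0620) + (1/5)(0.2120+0.1320) + (1/5)(0.5660+0.2120) + (1/5)(1.0000+0.5660)
  = 0.0124 + 0.0388 + 0.0688 + 0.1556 + 0.3132 = 0.5888
G = 1 − 0.5888 = 0.4112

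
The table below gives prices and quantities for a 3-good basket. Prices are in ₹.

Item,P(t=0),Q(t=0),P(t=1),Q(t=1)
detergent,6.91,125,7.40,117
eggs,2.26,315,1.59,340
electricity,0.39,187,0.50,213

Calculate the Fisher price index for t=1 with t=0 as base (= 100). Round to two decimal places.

91.65

Laspeyres component (base-period weights):
ΣP(t=1)Q(t=0) = 7.40×125 + 1.59×315 + 0.50×187 = 925 + 500.85 + 93.5 = 1519.35
ΣP(t=0)Q(t=0) = 6.91×125 + 2.26×315 + 0.39×187 = 863.75 + 711.9 + 72.93 = 1648.58
L = 1519.35 / 1648.58 × 100 = 92.1611
Paasche component (current-period weights):
ΣP(t=1)Q(t=1) = 7.40×117 + 1.59×340 + 0.50×213 = 865.8 + 540.6 + 106.5 = 1512.9
ΣP(t=0)Q(t=1) = 6.91×117 + 2.26×340 + 0.39×213 = 808.47 + 768.4 + 83.07 = 1659.94
P = 1512.9 / 1659.94 × 100 = 91.1418
Fisher = √(L × P) = √(92.1611 × 91.1418) = 91.6501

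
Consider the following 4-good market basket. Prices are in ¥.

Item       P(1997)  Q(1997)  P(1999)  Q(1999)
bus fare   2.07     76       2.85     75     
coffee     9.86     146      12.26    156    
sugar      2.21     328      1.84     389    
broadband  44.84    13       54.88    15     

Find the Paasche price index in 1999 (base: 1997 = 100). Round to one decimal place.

Paasche price index uses current-period quantities as weights.
ΣP(1999)·Q(1999) = 2.85×75 + 12.26×156 + 1.84×389 + 54.88×15 = 213.75 + 1912.56 + 715.76 + 823.2 = 3665.27
ΣP(1997)·Q(1999) = 2.07×75 + 9.86×156 + 2.21×389 + 44.84×15 = 155.25 + 1538.16 + 859.69 + 672.6 = 3225.7
Index = 3665.27 / 3225.7 × 100 = 113.6271

113.6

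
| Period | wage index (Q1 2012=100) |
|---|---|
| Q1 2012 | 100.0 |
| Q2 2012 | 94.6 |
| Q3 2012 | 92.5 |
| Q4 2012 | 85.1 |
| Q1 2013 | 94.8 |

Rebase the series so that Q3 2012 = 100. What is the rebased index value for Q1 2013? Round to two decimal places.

Rebased(Q1 2013) = 94.8 / 92.5 × 100 = 102.4865

102.49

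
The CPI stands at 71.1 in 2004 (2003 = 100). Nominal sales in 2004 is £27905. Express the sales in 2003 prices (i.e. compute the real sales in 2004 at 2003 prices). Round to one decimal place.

39247.5

Real = Nominal ÷ (Index/100) = 27905 ÷ (71.1/100)
     = 27905 ÷ 0.711 = 39247.5387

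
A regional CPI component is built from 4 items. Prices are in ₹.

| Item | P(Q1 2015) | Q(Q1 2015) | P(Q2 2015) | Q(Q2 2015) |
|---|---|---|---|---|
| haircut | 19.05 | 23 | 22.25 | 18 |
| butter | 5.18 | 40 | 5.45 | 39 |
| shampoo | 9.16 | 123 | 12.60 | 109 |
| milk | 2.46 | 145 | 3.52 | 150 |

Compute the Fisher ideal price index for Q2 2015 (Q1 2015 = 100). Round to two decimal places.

Laspeyres component (base-period weights):
ΣP(Q2 2015)Q(Q1 2015) = 22.25×23 + 5.45×40 + 12.60×123 + 3.52×145 = 511.75 + 218 + 1549.8 + 510.4 = 2789.95
ΣP(Q1 2015)Q(Q1 2015) = 19.05×23 + 5.18×40 + 9.16×123 + 2.46×145 = 438.15 + 207.2 + 1126.68 + 356.7 = 2128.73
L = 2789.95 / 2128.73 × 100 = 131.0617
Paasche component (current-period weights):
ΣP(Q2 2015)Q(Q2 2015) = 22.25×18 + 5.45×39 + 12.60×109 + 3.52×150 = 400.5 + 212.55 + 1373.4 + 528 = 2514.45
ΣP(Q1 2015)Q(Q2 2015) = 19.05×18 + 5.18×39 + 9.16×109 + 2.46×150 = 342.9 + 202.02 + 998.44 + 369 = 1912.36
P = 2514.45 / 1912.36 × 100 = 131.4841
Fisher = √(L × P) = √(131.0617 × 131.4841) = 131.2728

131.27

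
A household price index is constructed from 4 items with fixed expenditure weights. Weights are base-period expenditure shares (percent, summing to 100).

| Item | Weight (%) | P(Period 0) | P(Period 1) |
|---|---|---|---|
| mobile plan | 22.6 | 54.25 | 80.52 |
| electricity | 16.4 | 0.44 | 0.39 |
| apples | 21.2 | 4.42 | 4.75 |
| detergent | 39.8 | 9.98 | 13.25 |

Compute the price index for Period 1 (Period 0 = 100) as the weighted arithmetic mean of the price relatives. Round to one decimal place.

123.7

mobile plan: 22.6 × (80.52/54.25) = 22.6 × 1.484240 = 33.5438
electricity: 16.4 × (0.39/0.44) = 16.4 × 0.886364 = 14.5364
apples: 21.2 × (4.75/4.42) = 21.2 × 1.074661 = 22.7828
detergent: 39.8 × (13.25/9.98) = 39.8 × 1.327655 = 52.8407
Index = Σ wᵢ·(p₁ᵢ/p₀ᵢ) = 33.5438 + 14.5364 + 22.7828 + 52.8407 = 123.7037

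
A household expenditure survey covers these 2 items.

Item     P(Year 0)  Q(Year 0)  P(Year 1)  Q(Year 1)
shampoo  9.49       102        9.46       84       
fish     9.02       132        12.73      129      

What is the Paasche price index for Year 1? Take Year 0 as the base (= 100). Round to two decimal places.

Paasche price index uses current-period quantities as weights.
ΣP(Year 1)·Q(Year 1) = 9.46×84 + 12.73×129 = 794.64 + 1642.17 = 2436.81
ΣP(Year 0)·Q(Year 1) = 9.49×84 + 9.02×129 = 797.16 + 1163.58 = 1960.74
Index = 2436.81 / 1960.74 × 100 = 124.2801

124.28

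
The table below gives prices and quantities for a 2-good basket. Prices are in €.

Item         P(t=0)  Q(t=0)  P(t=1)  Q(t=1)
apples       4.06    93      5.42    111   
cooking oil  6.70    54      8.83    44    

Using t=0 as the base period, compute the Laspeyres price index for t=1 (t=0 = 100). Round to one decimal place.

Laspeyres price index uses base-period quantities as weights.
ΣP(t=1)·Q(t=0) = 5.42×93 + 8.83×54 = 504.06 + 476.82 = 980.88
ΣP(t=0)·Q(t=0) = 4.06×93 + 6.70×54 = 377.58 + 361.8 = 739.38
Index = 980.88 / 739.38 × 100 = 132.6625

132.7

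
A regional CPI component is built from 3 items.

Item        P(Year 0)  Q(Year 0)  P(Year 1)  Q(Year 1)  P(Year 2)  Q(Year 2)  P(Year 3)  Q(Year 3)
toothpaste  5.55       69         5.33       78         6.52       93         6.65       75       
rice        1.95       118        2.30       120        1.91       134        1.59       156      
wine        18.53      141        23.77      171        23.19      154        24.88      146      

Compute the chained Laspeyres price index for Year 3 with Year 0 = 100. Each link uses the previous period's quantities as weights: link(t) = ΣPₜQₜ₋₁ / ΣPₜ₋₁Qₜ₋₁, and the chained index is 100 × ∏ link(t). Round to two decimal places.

Link Year 0→Year 1:
ΣP(Year 1)Q(Year 0) = 5.33×69 + 2.30×118 + 23.77×141 = 367.77 + 271.4 + 3351.57 = 3990.74
ΣP(Year 0)Q(Year 0) = 5.55×69 + 1.95×118 + 18.53×141 = 382.95 + 230.1 + 2612.73 = 3225.78
link = 3990.74/3225.78 = 1.237140
Link Year 1→Year 2:
ΣP(Year 2)Q(Year 1) = 6.52×78 + 1.91×120 + 23.19×171 = 508.56 + 229.2 + 3965.49 = 4703.25
ΣP(Year 1)Q(Year 1) = 5.33×78 + 2.30×120 + 23.77×171 = 415.74 + 276 + 4064.67 = 4756.41
link = 4703.25/4756.41 = 0.988824
Link Year 2→Year 3:
ΣP(Year 3)Q(Year 2) = 6.65×93 + 1.59×134 + 24.88×154 = 618.45 + 213.06 + 3831.52 = 4663.03
ΣP(Year 2)Q(Year 2) = 6.52×93 + 1.91×134 + 23.19×154 = 606.36 + 255.94 + 3571.26 = 4433.56
link = 4663.03/4433.56 = 1.051758
Chained index = 100 × 1.237140 × 0.988824 × 1.051758 = 128.6628

128.66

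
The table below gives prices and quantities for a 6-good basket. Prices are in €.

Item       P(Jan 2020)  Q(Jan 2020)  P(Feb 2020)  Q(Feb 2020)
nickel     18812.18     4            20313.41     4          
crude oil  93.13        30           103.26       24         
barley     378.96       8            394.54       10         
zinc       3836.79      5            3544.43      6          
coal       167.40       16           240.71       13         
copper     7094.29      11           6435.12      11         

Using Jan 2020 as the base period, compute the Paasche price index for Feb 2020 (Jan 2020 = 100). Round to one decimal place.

Paasche price index uses current-period quantities as weights.
ΣP(Feb 2020)·Q(Feb 2020) = 20313.41×4 + 103.26×24 + 394.54×10 + 3544.43×6 + 240.71×13 + 6435.12×11 = 81253.64 + 2478.24 + 3945.4 + 21266.58 + 3129.23 + 70786.32 = 182859.41
ΣP(Jan 2020)·Q(Feb 2020) = 18812.18×4 + 93.13×24 + 378.96×10 + 3836.79×6 + 167.40×13 + 7094.29×11 = 75248.72 + 2235.12 + 3789.6 + 23020.74 + 2176.2 + 78037.19 = 184507.57
Index = 182859.41 / 184507.57 × 100 = 99.1067

99.1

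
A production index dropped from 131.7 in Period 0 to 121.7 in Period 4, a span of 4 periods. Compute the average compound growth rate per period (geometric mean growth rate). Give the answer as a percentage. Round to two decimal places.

Growth factor = (121.7/131.7)^(1/4) = (0.924070)^(1/4) = 0.980452
Growth rate = 0.980452 − 1 = -0.019548 = -1.9548%

-1.95%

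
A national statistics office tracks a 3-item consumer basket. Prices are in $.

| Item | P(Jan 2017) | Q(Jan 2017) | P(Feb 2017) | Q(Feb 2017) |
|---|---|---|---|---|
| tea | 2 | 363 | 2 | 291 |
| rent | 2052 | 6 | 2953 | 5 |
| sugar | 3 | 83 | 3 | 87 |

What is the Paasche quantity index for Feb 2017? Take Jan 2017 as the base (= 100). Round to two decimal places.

83.50

Paasche quantity index uses current-period prices as weights.
ΣP(Feb 2017)·Q(Feb 2017) = 2×291 + 2953×5 + 3×87 = 582 + 14765 + 261 = 15608
ΣP(Feb 2017)·Q(Jan 2017) = 2×363 + 2953×6 + 3×83 = 726 + 17718 + 249 = 18693
Index = 15608 / 18693 × 100 = 83.4965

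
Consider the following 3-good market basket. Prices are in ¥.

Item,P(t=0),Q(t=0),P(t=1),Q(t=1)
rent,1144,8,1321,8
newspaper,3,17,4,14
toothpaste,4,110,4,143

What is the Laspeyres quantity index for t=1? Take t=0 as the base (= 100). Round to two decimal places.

Laspeyres quantity index uses base-period prices as weights.
ΣP(t=0)·Q(t=1) = 1144×8 + 3×14 + 4×143 = 9152 + 42 + 572 = 9766
ΣP(t=0)·Q(t=0) = 1144×8 + 3×17 + 4×110 = 9152 + 51 + 440 = 9643
Index = 9766 / 9643 × 100 = 101.2755

101.28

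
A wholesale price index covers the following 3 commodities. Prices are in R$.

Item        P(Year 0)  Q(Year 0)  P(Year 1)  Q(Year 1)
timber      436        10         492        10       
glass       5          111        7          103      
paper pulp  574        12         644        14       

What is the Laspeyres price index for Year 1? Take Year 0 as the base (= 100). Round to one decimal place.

Laspeyres price index uses base-period quantities as weights.
ΣP(Year 1)·Q(Year 0) = 492×10 + 7×111 + 644×12 = 4920 + 777 + 7728 = 13425
ΣP(Year 0)·Q(Year 0) = 436×10 + 5×111 + 574×12 = 4360 + 555 + 6888 = 11803
Index = 13425 / 11803 × 100 = 113.7423

113.7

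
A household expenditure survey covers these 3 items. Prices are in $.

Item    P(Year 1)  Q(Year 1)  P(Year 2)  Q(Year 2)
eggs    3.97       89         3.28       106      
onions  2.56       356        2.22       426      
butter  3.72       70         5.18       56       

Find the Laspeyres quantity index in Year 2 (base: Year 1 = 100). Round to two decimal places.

Laspeyres quantity index uses base-period prices as weights.
ΣP(Year 1)·Q(Year 2) = 3.97×106 + 2.56×426 + 3.72×56 = 420.82 + 1090.56 + 208.32 = 1719.7
ΣP(Year 1)·Q(Year 1) = 3.97×89 + 2.56×356 + 3.72×70 = 353.33 + 911.36 + 260.4 = 1525.09
Index = 1719.7 / 1525.09 × 100 = 112.7606

112.76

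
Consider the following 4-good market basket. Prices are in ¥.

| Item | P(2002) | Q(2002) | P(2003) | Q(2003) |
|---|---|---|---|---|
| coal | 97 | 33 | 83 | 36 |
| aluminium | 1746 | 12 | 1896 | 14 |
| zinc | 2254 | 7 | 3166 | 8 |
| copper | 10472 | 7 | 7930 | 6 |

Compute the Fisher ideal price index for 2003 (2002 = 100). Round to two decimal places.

Laspeyres component (base-period weights):
ΣP(2003)Q(2002) = 83×33 + 1896×12 + 3166×7 + 7930×7 = 2739 + 22752 + 22162 + 55510 = 103163
ΣP(2002)Q(2002) = 97×33 + 1746×12 + 2254×7 + 10472×7 = 3201 + 20952 + 15778 + 73304 = 113235
L = 103163 / 113235 × 100 = 91.1052
Paasche component (current-period weights):
ΣP(2003)Q(2003) = 83×36 + 1896×14 + 3166×8 + 7930×6 = 2988 + 26544 + 25328 + 47580 = 102440
ΣP(2002)Q(2003) = 97×36 + 1746×14 + 2254×8 + 10472×6 = 3492 + 24444 + 18032 + 62832 = 108800
P = 102440 / 108800 × 100 = 94.1544
Fisher = √(L × P) = √(91.1052 × 94.1544) = 92.6173

92.62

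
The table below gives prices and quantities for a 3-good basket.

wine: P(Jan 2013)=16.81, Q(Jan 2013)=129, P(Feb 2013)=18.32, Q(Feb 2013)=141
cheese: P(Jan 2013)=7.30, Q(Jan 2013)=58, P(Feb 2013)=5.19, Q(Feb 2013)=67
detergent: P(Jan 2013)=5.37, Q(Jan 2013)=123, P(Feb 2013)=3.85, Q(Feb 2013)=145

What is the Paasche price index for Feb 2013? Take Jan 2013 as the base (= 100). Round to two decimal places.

95.91

Paasche price index uses current-period quantities as weights.
ΣP(Feb 2013)·Q(Feb 2013) = 18.32×141 + 5.19×67 + 3.85×145 = 2583.12 + 347.73 + 558.25 = 3489.1
ΣP(Jan 2013)·Q(Feb 2013) = 16.81×141 + 7.30×67 + 5.37×145 = 2370.21 + 489.1 + 778.65 = 3637.96
Index = 3489.1 / 3637.96 × 100 = 95.9081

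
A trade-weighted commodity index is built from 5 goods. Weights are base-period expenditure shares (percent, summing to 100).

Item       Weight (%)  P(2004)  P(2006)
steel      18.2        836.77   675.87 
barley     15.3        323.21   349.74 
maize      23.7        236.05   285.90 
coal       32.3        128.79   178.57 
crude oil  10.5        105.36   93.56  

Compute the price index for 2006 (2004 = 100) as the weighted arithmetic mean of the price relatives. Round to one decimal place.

steel: 18.2 × (675.87/836.77) = 18.2 × 0.807713 = 14.7004
barley: 15.3 × (349.74/323.21) = 15.3 × 1.082083 = 16.5559
maize: 23.7 × (285.90/236.05) = 23.7 × 1.211184 = 28.7051
coal: 32.3 × (178.57/128.79) = 32.3 × 1.386521 = 44.7846
crude oil: 10.5 × (93.56/105.36) = 10.5 × 0.888003 = 9.3240
Index = Σ wᵢ·(p₁ᵢ/p₀ᵢ) = 14.7004 + 16.5559 + 28.7051 + 44.7846 + 9.3240 = 114.0700

114.1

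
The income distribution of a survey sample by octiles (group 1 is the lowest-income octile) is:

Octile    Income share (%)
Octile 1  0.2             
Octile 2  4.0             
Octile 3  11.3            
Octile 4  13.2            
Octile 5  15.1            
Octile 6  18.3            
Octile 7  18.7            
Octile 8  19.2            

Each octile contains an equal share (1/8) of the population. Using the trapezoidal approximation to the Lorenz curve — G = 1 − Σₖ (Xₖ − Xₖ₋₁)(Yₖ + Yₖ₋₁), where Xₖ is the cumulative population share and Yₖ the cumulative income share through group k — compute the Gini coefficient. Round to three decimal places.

0.287

Cumulative income shares Yₖ: 0.0020, 0.0420, 0.1550, 0.2870, 0.4380, 0.6210, 0.8080, 1.0000
Σ (Xₖ−Xₖ₋₁)(Yₖ+Yₖ₋₁) = (1/8)(0.0020+0.0000) + (1/8)(0.0420+0.0020) + (1/8)(0.1550+0.0420) + (1/8)(0.2870+0.1550) + (1/8)(0.4380+0.2870) + (1/8)(0.6210+0.4380) + (1/8)(0.8080+0.6210) + (1/8)(1.0000+0.8080)
  = 0.0003 + 0.0055 + 0.0246 + 0.0553 + 0.0906 + 0.1324 + 0.1786 + 0.2260 = 0.7133
G = 1 − 0.7133 = 0.2867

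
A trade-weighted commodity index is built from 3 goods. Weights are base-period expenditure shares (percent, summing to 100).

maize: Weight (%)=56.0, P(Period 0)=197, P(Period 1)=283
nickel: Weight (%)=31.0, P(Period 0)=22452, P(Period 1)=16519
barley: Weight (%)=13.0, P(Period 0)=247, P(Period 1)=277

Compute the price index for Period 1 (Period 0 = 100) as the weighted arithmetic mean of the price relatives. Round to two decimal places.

117.83

maize: 56.0 × (283/197) = 56.0 × 1.436548 = 80.4467
nickel: 31.0 × (16519/22452) = 31.0 × 0.735747 = 22.8082
barley: 13.0 × (277/247) = 13.0 × 1.121457 = 14.5789
Index = Σ wᵢ·(p₁ᵢ/p₀ᵢ) = 80.4467 + 22.8082 + 14.5789 = 117.8338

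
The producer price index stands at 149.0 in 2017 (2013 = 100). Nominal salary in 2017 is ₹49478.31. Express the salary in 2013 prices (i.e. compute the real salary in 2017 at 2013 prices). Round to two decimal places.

33206.92

Real = Nominal ÷ (Index/100) = 49478.31 ÷ (149.0/100)
     = 49478.31 ÷ 1.490 = 33206.9195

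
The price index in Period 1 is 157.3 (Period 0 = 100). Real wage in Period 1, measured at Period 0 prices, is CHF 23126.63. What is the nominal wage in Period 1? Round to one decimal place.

Nominal = Real × (Index/100) = 23126.63 × (157.3/100)
        = 23126.63 × 1.573 = 36378.1890

36378.2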